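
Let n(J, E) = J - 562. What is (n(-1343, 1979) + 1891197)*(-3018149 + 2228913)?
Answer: -1491097260912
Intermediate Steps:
n(J, E) = -562 + J
(n(-1343, 1979) + 1891197)*(-3018149 + 2228913) = ((-562 - 1343) + 1891197)*(-3018149 + 2228913) = (-1905 + 1891197)*(-789236) = 1889292*(-789236) = -1491097260912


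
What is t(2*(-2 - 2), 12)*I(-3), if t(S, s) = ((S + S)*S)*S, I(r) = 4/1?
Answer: -4096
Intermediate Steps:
I(r) = 4 (I(r) = 4*1 = 4)
t(S, s) = 2*S³ (t(S, s) = ((2*S)*S)*S = (2*S²)*S = 2*S³)
t(2*(-2 - 2), 12)*I(-3) = (2*(2*(-2 - 2))³)*4 = (2*(2*(-4))³)*4 = (2*(-8)³)*4 = (2*(-512))*4 = -1024*4 = -4096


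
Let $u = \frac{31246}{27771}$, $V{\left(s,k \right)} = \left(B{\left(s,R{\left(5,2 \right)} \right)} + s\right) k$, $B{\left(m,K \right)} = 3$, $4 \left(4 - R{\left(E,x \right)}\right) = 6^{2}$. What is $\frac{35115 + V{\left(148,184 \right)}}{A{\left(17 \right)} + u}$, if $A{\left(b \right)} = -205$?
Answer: $- \frac{56347359}{182639} \approx -308.52$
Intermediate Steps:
$R{\left(E,x \right)} = -5$ ($R{\left(E,x \right)} = 4 - \frac{6^{2}}{4} = 4 - 9 = -5$)
$V{\left(s,k \right)} = k \left(3 + s\right)$ ($V{\left(s,k \right)} = \left(3 + s\right) k = k \left(3 + s\right)$)
$u = \frac{31246}{27771}$ ($u = 31246 \cdot \frac{1}{27771} = \frac{31246}{27771} \approx 1.1251$)
$\frac{35115 + V{\left(148,184 \right)}}{A{\left(17 \right)} + u} = \frac{35115 + 184 \left(3 + 148\right)}{-205 + \frac{31246}{27771}} = \frac{35115 + 184 \cdot 151}{- \frac{5661809}{27771}} = \left(35115 + 27784\right) \left(- \frac{27771}{5661809}\right) = 62899 \left(- \frac{27771}{5661809}\right) = - \frac{56347359}{182639}$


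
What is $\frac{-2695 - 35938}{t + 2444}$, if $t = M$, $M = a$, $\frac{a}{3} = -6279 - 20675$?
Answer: $\frac{38633}{78418} \approx 0.49265$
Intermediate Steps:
$a = -80862$ ($a = 3 \left(-6279 - 20675\right) = 3 \left(-26954\right) = -80862$)
$M = -80862$
$t = -80862$
$\frac{-2695 - 35938}{t + 2444} = \frac{-2695 - 35938}{-80862 + 2444} = - \frac{38633}{-78418} = \left(-38633\right) \left(- \frac{1}{78418}\right) = \frac{38633}{78418}$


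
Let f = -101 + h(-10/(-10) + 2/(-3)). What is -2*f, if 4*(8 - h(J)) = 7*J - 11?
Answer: 545/3 ≈ 181.67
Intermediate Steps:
h(J) = 43/4 - 7*J/4 (h(J) = 8 - (7*J - 11)/4 = 8 - (-11 + 7*J)/4 = 8 + (11/4 - 7*J/4) = 43/4 - 7*J/4)
f = -545/6 (f = -101 + (43/4 - 7*(-10/(-10) + 2/(-3))/4) = -101 + (43/4 - 7*(-10*(-1/10) + 2*(-1/3))/4) = -101 + (43/4 - 7*(1 - 2/3)/4) = -101 + (43/4 - 7/4*1/3) = -101 + (43/4 - 7/12) = -101 + 61/6 = -545/6 ≈ -90.833)
-2*f = -2*(-545/6) = 545/3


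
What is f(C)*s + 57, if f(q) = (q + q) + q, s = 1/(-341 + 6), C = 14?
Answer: 19053/335 ≈ 56.875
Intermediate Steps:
s = -1/335 (s = 1/(-335) = -1/335 ≈ -0.0029851)
f(q) = 3*q (f(q) = 2*q + q = 3*q)
f(C)*s + 57 = (3*14)*(-1/335) + 57 = 42*(-1/335) + 57 = -42/335 + 57 = 19053/335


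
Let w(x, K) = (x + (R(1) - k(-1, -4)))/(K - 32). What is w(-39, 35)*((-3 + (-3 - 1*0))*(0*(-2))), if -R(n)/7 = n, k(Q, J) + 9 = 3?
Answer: 0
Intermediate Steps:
k(Q, J) = -6 (k(Q, J) = -9 + 3 = -6)
R(n) = -7*n
w(x, K) = (-1 + x)/(-32 + K) (w(x, K) = (x + (-7*1 - 1*(-6)))/(K - 32) = (x + (-7 + 6))/(-32 + K) = (x - 1)/(-32 + K) = (-1 + x)/(-32 + K))
w(-39, 35)*((-3 + (-3 - 1*0))*(0*(-2))) = ((-1 - 39)/(-32 + 35))*((-3 + (-3 - 1*0))*(0*(-2))) = (-40/3)*((-3 + (-3 + 0))*0) = ((⅓)*(-40))*((-3 - 3)*0) = -(-80)*0 = -40/3*0 = 0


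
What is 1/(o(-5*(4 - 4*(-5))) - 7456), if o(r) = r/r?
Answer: -1/7455 ≈ -0.00013414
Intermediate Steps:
o(r) = 1
1/(o(-5*(4 - 4*(-5))) - 7456) = 1/(1 - 7456) = 1/(-7455) = -1/7455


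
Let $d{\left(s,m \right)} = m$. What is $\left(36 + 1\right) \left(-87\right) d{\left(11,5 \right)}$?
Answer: $-16095$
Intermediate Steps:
$\left(36 + 1\right) \left(-87\right) d{\left(11,5 \right)} = \left(36 + 1\right) \left(-87\right) 5 = 37 \left(-87\right) 5 = \left(-3219\right) 5 = -16095$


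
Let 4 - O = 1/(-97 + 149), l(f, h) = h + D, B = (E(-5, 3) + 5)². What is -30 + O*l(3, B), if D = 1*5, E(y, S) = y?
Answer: -525/52 ≈ -10.096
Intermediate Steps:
B = 0 (B = (-5 + 5)² = 0² = 0)
D = 5
l(f, h) = 5 + h (l(f, h) = h + 5 = 5 + h)
O = 207/52 (O = 4 - 1/(-97 + 149) = 4 - 1/52 = 207/52 ≈ 3.9808)
-30 + O*l(3, B) = -30 + 207*(5 + 0)/52 = -30 + (207/52)*5 = -30 + 1035/52 = -525/52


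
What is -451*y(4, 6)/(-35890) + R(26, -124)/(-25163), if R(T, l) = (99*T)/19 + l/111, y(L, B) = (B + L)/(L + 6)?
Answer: 372007981/51476703990 ≈ 0.0072267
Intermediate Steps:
y(L, B) = (B + L)/(6 + L)
R(T, l) = l/111 + 99*T/19 (R(T, l) = (99*T)*(1/19) + l*(1/111) = 99*T/19 + l/111 = l/111 + 99*T/19)
-451*y(4, 6)/(-35890) + R(26, -124)/(-25163) = -451*(6 + 4)/(6 + 4)/(-35890) + ((1/111)*(-124) + (99/19)*26)/(-25163) = -451*10/10*(-1/35890) + (-124/111 + 2574/19)*(-1/25163) = -451*10/10*(-1/35890) + (283358/2109)*(-1/25163) = -451*1*(-1/35890) - 283358/53068767 = -451*(-1/35890) - 283358/53068767 = 451/35890 - 283358/53068767 = 372007981/51476703990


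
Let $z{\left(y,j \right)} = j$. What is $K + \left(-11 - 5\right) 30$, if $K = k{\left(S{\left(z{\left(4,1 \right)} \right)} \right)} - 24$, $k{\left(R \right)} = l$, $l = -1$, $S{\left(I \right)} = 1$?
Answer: $-505$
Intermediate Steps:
$k{\left(R \right)} = -1$
$K = -25$ ($K = -1 - 24 = -25$)
$K + \left(-11 - 5\right) 30 = -25 + \left(-11 - 5\right) 30 = -25 - 480 = -505$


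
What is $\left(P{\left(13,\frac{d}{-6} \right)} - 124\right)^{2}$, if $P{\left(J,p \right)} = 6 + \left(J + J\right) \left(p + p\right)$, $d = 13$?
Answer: $\frac{478864}{9} \approx 53207.0$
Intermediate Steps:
$P{\left(J,p \right)} = 6 + 4 J p$ ($P{\left(J,p \right)} = 6 + 2 J 2 p = 6 + 4 J p$)
$\left(P{\left(13,\frac{d}{-6} \right)} - 124\right)^{2} = \left(\left(6 + 4 \cdot 13 \frac{13}{-6}\right) - 124\right)^{2} = \left(\left(6 + 4 \cdot 13 \cdot 13 \left(- \frac{1}{6}\right)\right) - 124\right)^{2} = \left(\left(6 + 4 \cdot 13 \left(- \frac{13}{6}\right)\right) - 124\right)^{2} = \left(\left(6 - \frac{338}{3}\right) - 124\right)^{2} = \left(- \frac{320}{3} - 124\right)^{2} = \left(- \frac{692}{3}\right)^{2} = \frac{478864}{9}$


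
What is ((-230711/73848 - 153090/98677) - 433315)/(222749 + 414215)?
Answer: -3157643416042907/4641619788584544 ≈ -0.68029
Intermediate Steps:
((-230711/73848 - 153090/98677) - 433315)/(222749 + 414215) = ((-230711*1/73848 - 153090*1/98677) - 433315)/636964 = ((-230711/73848 - 153090/98677) - 433315)*(1/636964) = (-34071259667/7287099096 - 433315)*(1/636964) = -3157643416042907/7287099096*1/636964 = -3157643416042907/4641619788584544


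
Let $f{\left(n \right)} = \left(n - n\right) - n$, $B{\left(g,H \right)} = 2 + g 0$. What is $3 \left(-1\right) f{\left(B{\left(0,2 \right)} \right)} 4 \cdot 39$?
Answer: $936$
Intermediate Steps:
$B{\left(g,H \right)} = 2$ ($B{\left(g,H \right)} = 2 + 0 = 2$)
$f{\left(n \right)} = - n$ ($f{\left(n \right)} = 0 - n = - n$)
$3 \left(-1\right) f{\left(B{\left(0,2 \right)} \right)} 4 \cdot 39 = 3 \left(-1\right) \left(\left(-1\right) 2\right) 4 \cdot 39 = \left(-3\right) \left(-2\right) 4 \cdot 39 = 6 \cdot 4 \cdot 39 = 24 \cdot 39 = 936$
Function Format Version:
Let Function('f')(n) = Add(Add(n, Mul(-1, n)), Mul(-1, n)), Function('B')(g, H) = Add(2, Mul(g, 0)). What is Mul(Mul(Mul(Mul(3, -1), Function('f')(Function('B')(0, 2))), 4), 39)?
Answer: 936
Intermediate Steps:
Function('B')(g, H) = 2 (Function('B')(g, H) = Add(2, 0) = 2)
Function('f')(n) = Mul(-1, n) (Function('f')(n) = Add(0, Mul(-1, n)) = Mul(-1, n))
Mul(Mul(Mul(Mul(3, -1), Function('f')(Function('B')(0, 2))), 4), 39) = Mul(Mul(Mul(Mul(3, -1), Mul(-1, 2)), 4), 39) = Mul(Mul(Mul(-3, -2), 4), 39) = Mul(Mul(6, 4), 39) = Mul(24, 39) = 936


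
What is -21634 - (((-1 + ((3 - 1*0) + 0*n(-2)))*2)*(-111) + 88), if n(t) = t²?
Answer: -21278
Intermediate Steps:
-21634 - (((-1 + ((3 - 1*0) + 0*n(-2)))*2)*(-111) + 88) = -21634 - (((-1 + ((3 - 1*0) + 0*(-2)²))*2)*(-111) + 88) = -21634 - (((-1 + ((3 + 0) + 0*4))*2)*(-111) + 88) = -21634 - (((-1 + (3 + 0))*2)*(-111) + 88) = -21634 - (((-1 + 3)*2)*(-111) + 88) = -21634 - ((2*2)*(-111) + 88) = -21634 - (4*(-111) + 88) = -21634 - (-444 + 88) = -21634 - 1*(-356) = -21634 + 356 = -21278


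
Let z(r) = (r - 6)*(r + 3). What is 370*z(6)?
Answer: 0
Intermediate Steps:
z(r) = (-6 + r)*(3 + r)
370*z(6) = 370*(-18 + 6² - 3*6) = 370*(-18 + 36 - 18) = 370*0 = 0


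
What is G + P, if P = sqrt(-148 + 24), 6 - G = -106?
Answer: 112 + 2*I*sqrt(31) ≈ 112.0 + 11.136*I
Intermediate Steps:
G = 112 (G = 6 - 1*(-106) = 6 + 106 = 112)
P = 2*I*sqrt(31) (P = sqrt(-124) = 2*I*sqrt(31) ≈ 11.136*I)
G + P = 112 + 2*I*sqrt(31)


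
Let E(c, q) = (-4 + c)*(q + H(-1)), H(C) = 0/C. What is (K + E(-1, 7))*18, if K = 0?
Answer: -630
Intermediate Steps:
H(C) = 0
E(c, q) = q*(-4 + c) (E(c, q) = (-4 + c)*(q + 0) = (-4 + c)*q = q*(-4 + c))
(K + E(-1, 7))*18 = (0 + 7*(-4 - 1))*18 = (0 + 7*(-5))*18 = (0 - 35)*18 = -35*18 = -630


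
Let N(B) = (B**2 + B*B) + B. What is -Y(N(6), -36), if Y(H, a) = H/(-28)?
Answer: 39/14 ≈ 2.7857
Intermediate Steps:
N(B) = B + 2*B**2 (N(B) = (B**2 + B**2) + B = 2*B**2 + B = B + 2*B**2)
Y(H, a) = -H/28 (Y(H, a) = H*(-1/28) = -H/28)
-Y(N(6), -36) = -(-1)*6*(1 + 2*6)/28 = -(-1)*6*(1 + 12)/28 = -(-1)*6*13/28 = -(-1)*78/28 = -1*(-39/14) = 39/14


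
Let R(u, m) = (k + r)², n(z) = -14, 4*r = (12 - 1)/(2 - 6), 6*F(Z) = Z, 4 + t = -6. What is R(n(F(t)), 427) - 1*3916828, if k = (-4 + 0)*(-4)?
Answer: -1002647943/256 ≈ -3.9166e+6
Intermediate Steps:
t = -10 (t = -4 - 6 = -10)
F(Z) = Z/6
r = -11/16 (r = ((12 - 1)/(2 - 6))/4 = (11/(-4))/4 = (11*(-¼))/4 = (¼)*(-11/4) = -11/16 ≈ -0.68750)
k = 16 (k = -4*(-4) = 16)
R(u, m) = 60025/256 (R(u, m) = (16 - 11/16)² = (245/16)² = 60025/256)
R(n(F(t)), 427) - 1*3916828 = 60025/256 - 1*3916828 = 60025/256 - 3916828 = -1002647943/256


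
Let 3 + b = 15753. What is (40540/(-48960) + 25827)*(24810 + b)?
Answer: 53422986305/51 ≈ 1.0475e+9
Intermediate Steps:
b = 15750 (b = -3 + 15753 = 15750)
(40540/(-48960) + 25827)*(24810 + b) = (40540/(-48960) + 25827)*(24810 + 15750) = (40540*(-1/48960) + 25827)*40560 = (-2027/2448 + 25827)*40560 = (63222469/2448)*40560 = 53422986305/51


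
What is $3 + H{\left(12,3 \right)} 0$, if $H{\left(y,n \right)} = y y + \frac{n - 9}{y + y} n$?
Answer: $3$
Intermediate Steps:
$H{\left(y,n \right)} = y^{2} + \frac{n \left(-9 + n\right)}{2 y}$ ($H{\left(y,n \right)} = y^{2} + \frac{-9 + n}{2 y} n = y^{2} + \frac{n \left(-9 + n\right)}{2 y}$)
$3 + H{\left(12,3 \right)} 0 = 3 + \frac{3^{2} - 27 + 2 \cdot 12^{3}}{2 \cdot 12} \cdot 0 = 3 + \frac{1}{2} \cdot \frac{1}{12} \left(9 - 27 + 2 \cdot 1728\right) 0 = 3 + \frac{1}{2} \cdot \frac{1}{12} \left(9 - 27 + 3456\right) 0 = 3 + \frac{1}{2} \cdot \frac{1}{12} \cdot 3438 \cdot 0 = 3 + \frac{573}{4} \cdot 0 = 3 + 0 = 3$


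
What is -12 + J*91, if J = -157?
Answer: -14299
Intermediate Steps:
-12 + J*91 = -12 - 157*91 = -12 - 14287 = -14299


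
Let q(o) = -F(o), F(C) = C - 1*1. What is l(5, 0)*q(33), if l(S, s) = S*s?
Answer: 0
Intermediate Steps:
F(C) = -1 + C (F(C) = C - 1 = -1 + C)
q(o) = 1 - o (q(o) = -(-1 + o) = 1 - o)
l(5, 0)*q(33) = (5*0)*(1 - 1*33) = 0*(1 - 33) = 0*(-32) = 0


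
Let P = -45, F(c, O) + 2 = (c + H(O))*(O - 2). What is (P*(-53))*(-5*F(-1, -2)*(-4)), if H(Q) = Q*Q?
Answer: -667800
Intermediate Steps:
H(Q) = Q**2
F(c, O) = -2 + (-2 + O)*(c + O**2) (F(c, O) = -2 + (c + O**2)*(O - 2) = -2 + (c + O**2)*(-2 + O) = -2 + (-2 + O)*(c + O**2))
(P*(-53))*(-5*F(-1, -2)*(-4)) = (-45*(-53))*(-5*(-2 + (-2)**3 - 2*(-1) - 2*(-2)**2 - 2*(-1))*(-4)) = 2385*(-5*(-2 - 8 + 2 - 2*4 + 2)*(-4)) = 2385*(-5*(-2 - 8 + 2 - 8 + 2)*(-4)) = 2385*(-5*(-14)*(-4)) = 2385*(70*(-4)) = 2385*(-280) = -667800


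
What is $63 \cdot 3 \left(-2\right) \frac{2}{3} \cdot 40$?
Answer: $-10080$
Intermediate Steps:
$63 \cdot 3 \left(-2\right) \frac{2}{3} \cdot 40 = 63 \left(- 6 \cdot 2 \cdot \frac{1}{3}\right) 40 = 63 \left(\left(-6\right) \frac{2}{3}\right) 40 = 63 \left(-4\right) 40 = \left(-252\right) 40 = -10080$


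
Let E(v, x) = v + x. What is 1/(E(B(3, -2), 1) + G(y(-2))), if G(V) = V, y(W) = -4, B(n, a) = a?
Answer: -1/5 ≈ -0.20000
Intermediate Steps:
1/(E(B(3, -2), 1) + G(y(-2))) = 1/((-2 + 1) - 4) = 1/(-1 - 4) = 1/(-5) = -1/5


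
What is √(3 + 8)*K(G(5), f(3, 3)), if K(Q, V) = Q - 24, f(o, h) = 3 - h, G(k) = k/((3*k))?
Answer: -71*√11/3 ≈ -78.493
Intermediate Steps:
G(k) = ⅓ (G(k) = k*(1/(3*k)) = ⅓)
K(Q, V) = -24 + Q
√(3 + 8)*K(G(5), f(3, 3)) = √(3 + 8)*(-24 + ⅓) = √11*(-71/3) = -71*√11/3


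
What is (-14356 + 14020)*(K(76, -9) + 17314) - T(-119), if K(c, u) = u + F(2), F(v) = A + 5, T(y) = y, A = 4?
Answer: -5817385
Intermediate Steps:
F(v) = 9 (F(v) = 4 + 5 = 9)
K(c, u) = 9 + u (K(c, u) = u + 9 = 9 + u)
(-14356 + 14020)*(K(76, -9) + 17314) - T(-119) = (-14356 + 14020)*((9 - 9) + 17314) - 1*(-119) = -336*(0 + 17314) + 119 = -336*17314 + 119 = -5817504 + 119 = -5817385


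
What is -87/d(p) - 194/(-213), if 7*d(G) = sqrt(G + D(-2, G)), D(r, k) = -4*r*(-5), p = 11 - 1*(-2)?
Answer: 194/213 + 203*I*sqrt(3)/3 ≈ 0.9108 + 117.2*I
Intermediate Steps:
p = 13 (p = 11 + 2 = 13)
D(r, k) = 20*r
d(G) = sqrt(-40 + G)/7 (d(G) = sqrt(G + 20*(-2))/7 = sqrt(G - 40)/7 = sqrt(-40 + G)/7)
-87/d(p) - 194/(-213) = -87*7/sqrt(-40 + 13) - 194/(-213) = -87*(-7*I*sqrt(3)/9) - 194*(-1/213) = -87*(-7*I*sqrt(3)/9) + 194/213 = -(-203)*I*sqrt(3)/3 + 194/213 = 203*I*sqrt(3)/3 + 194/213 = 194/213 + 203*I*sqrt(3)/3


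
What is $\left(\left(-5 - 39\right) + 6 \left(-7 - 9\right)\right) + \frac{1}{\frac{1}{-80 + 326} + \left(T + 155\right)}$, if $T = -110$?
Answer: $- \frac{1549694}{11071} \approx -139.98$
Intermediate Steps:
$\left(\left(-5 - 39\right) + 6 \left(-7 - 9\right)\right) + \frac{1}{\frac{1}{-80 + 326} + \left(T + 155\right)} = \left(\left(-5 - 39\right) + 6 \left(-7 - 9\right)\right) + \frac{1}{\frac{1}{-80 + 326} + \left(-110 + 155\right)} = \left(\left(-5 - 39\right) + 6 \left(-16\right)\right) + \frac{1}{\frac{1}{246} + 45} = \left(-44 - 96\right) + \frac{1}{\frac{1}{246} + 45} = -140 + \frac{1}{\frac{11071}{246}} = -140 + \frac{246}{11071} = - \frac{1549694}{11071}$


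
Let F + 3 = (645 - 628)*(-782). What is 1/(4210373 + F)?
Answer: 1/4197076 ≈ 2.3826e-7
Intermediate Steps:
F = -13297 (F = -3 + (645 - 628)*(-782) = -3 + 17*(-782) = -3 - 13294 = -13297)
1/(4210373 + F) = 1/(4210373 - 13297) = 1/4197076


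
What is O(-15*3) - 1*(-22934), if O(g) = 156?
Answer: 23090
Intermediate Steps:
O(-15*3) - 1*(-22934) = 156 - 1*(-22934) = 156 + 22934 = 23090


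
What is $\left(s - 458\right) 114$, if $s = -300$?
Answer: $-86412$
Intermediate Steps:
$\left(s - 458\right) 114 = \left(-300 - 458\right) 114 = \left(-758\right) 114 = -86412$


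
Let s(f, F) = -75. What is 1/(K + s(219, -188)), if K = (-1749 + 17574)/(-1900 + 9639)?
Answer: -7739/564600 ≈ -0.013707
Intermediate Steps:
K = 15825/7739 ≈ 2.0448
1/(K + s(219, -188)) = 1/(15825/7739 - 75) = 1/(-564600/7739) = -7739/564600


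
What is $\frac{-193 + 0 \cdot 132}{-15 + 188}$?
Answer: $- \frac{193}{173} \approx -1.1156$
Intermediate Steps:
$\frac{-193 + 0 \cdot 132}{-15 + 188} = \frac{-193 + 0}{173} = \left(-193\right) \frac{1}{173} = - \frac{193}{173}$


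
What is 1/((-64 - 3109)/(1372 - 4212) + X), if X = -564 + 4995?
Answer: 2840/12587213 ≈ 0.00022563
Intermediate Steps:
X = 4431
1/((-64 - 3109)/(1372 - 4212) + X) = 1/((-64 - 3109)/(1372 - 4212) + 4431) = 1/(-3173/(-2840) + 4431) = 1/(-3173*(-1/2840) + 4431) = 1/(3173/2840 + 4431) = 1/(12587213/2840) = 2840/12587213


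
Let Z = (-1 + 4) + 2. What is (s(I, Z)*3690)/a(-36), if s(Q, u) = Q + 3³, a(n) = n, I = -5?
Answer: -2255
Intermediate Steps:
Z = 5 (Z = 3 + 2 = 5)
s(Q, u) = 27 + Q (s(Q, u) = Q + 27 = 27 + Q)
(s(I, Z)*3690)/a(-36) = ((27 - 5)*3690)/(-36) = (22*3690)*(-1/36) = 81180*(-1/36) = -2255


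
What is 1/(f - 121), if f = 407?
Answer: 1/286 ≈ 0.0034965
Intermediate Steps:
1/(f - 121) = 1/(407 - 121) = 1/286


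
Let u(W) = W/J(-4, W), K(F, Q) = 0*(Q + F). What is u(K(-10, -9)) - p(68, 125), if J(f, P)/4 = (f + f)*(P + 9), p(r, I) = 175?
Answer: -175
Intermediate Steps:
K(F, Q) = 0 (K(F, Q) = 0*(F + Q) = 0)
J(f, P) = 8*f*(9 + P) (J(f, P) = 4*((f + f)*(P + 9)) = 4*((2*f)*(9 + P)) = 4*(2*f*(9 + P)) = 8*f*(9 + P))
u(W) = W/(-288 - 32*W) (u(W) = W/((8*(-4)*(9 + W))) = W/(-288 - 32*W))
u(K(-10, -9)) - p(68, 125) = -1*0/(288 + 32*0) - 1*175 = -1*0/(288 + 0) - 175 = -1*0/288 - 175 = -1*0*1/288 - 175 = 0 - 175 = -175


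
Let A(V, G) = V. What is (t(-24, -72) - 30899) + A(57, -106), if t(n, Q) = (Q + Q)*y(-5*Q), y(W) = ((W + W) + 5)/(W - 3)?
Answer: -3704998/119 ≈ -31134.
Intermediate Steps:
y(W) = (5 + 2*W)/(-3 + W) (y(W) = (2*W + 5)/(-3 + W) = (5 + 2*W)/(-3 + W))
t(n, Q) = 2*Q*(5 - 10*Q)/(-3 - 5*Q) (t(n, Q) = (Q + Q)*((5 + 2*(-5*Q))/(-3 - 5*Q)) = (2*Q)*((5 - 10*Q)/(-3 - 5*Q)) = 2*Q*(5 - 10*Q)/(-3 - 5*Q))
(t(-24, -72) - 30899) + A(57, -106) = (10*(-72)*(-1 + 2*(-72))/(3 + 5*(-72)) - 30899) + 57 = (10*(-72)*(-1 - 144)/(3 - 360) - 30899) + 57 = (10*(-72)*(-145)/(-357) - 30899) + 57 = (10*(-72)*(-1/357)*(-145) - 30899) + 57 = (-34800/119 - 30899) + 57 = -3711781/119 + 57 = -3704998/119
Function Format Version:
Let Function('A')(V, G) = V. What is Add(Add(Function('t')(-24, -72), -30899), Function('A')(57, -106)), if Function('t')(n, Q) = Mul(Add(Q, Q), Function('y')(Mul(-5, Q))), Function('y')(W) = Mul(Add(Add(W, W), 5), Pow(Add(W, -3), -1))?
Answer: Rational(-3704998, 119) ≈ -31134.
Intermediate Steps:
Function('y')(W) = Mul(Pow(Add(-3, W), -1), Add(5, Mul(2, W))) (Function('y')(W) = Mul(Add(Mul(2, W), 5), Pow(Add(-3, W), -1)) = Mul(Add(5, Mul(2, W)), Pow(Add(-3, W), -1)) = Mul(Pow(Add(-3, W), -1), Add(5, Mul(2, W))))
Function('t')(n, Q) = Mul(2, Q, Pow(Add(-3, Mul(-5, Q)), -1), Add(5, Mul(-10, Q))) (Function('t')(n, Q) = Mul(Add(Q, Q), Mul(Pow(Add(-3, Mul(-5, Q)), -1), Add(5, Mul(2, Mul(-5, Q))))) = Mul(Mul(2, Q), Mul(Pow(Add(-3, Mul(-5, Q)), -1), Add(5, Mul(-10, Q)))) = Mul(2, Q, Pow(Add(-3, Mul(-5, Q)), -1), Add(5, Mul(-10, Q))))
Add(Add(Function('t')(-24, -72), -30899), Function('A')(57, -106)) = Add(Add(Mul(10, -72, Pow(Add(3, Mul(5, -72)), -1), Add(-1, Mul(2, -72))), -30899), 57) = Add(Add(Mul(10, -72, Pow(Add(3, -360), -1), Add(-1, -144)), -30899), 57) = Add(Add(Mul(10, -72, Pow(-357, -1), -145), -30899), 57) = Add(Add(Mul(10, -72, Rational(-1, 357), -145), -30899), 57) = Add(Add(Rational(-34800, 119), -30899), 57) = Add(Rational(-3711781, 119), 57) = Rational(-3704998, 119)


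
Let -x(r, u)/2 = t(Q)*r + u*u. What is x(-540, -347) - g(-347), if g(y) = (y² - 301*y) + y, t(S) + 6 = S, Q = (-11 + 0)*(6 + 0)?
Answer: -543087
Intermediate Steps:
Q = -66 (Q = -11*6 = -66)
t(S) = -6 + S
x(r, u) = -2*u² + 144*r (x(r, u) = -2*((-6 - 66)*r + u*u) = -2*(-72*r + u²) = -2*(u² - 72*r) = -2*u² + 144*r)
g(y) = y² - 300*y
x(-540, -347) - g(-347) = (-2*(-347)² + 144*(-540)) - (-347)*(-300 - 347) = (-2*120409 - 77760) - (-347)*(-647) = (-240818 - 77760) - 1*224509 = -318578 - 224509 = -543087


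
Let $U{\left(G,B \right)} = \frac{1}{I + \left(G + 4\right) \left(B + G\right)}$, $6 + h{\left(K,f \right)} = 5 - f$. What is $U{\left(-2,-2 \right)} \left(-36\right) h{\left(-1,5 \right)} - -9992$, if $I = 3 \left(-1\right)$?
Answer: $\frac{109696}{11} \approx 9972.4$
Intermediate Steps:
$h{\left(K,f \right)} = -1 - f$ ($h{\left(K,f \right)} = -6 - \left(-5 + f\right) = -1 - f$)
$I = -3$
$U{\left(G,B \right)} = \frac{1}{-3 + \left(4 + G\right) \left(B + G\right)}$ ($U{\left(G,B \right)} = \frac{1}{-3 + \left(G + 4\right) \left(B + G\right)} = \frac{1}{-3 + \left(4 + G\right) \left(B + G\right)}$)
$U{\left(-2,-2 \right)} \left(-36\right) h{\left(-1,5 \right)} - -9992 = \frac{1}{-3 + \left(-2\right)^{2} + 4 \left(-2\right) + 4 \left(-2\right) - -4} \left(-36\right) \left(-1 - 5\right) - -9992 = \frac{1}{-3 + 4 - 8 - 8 + 4} \left(-36\right) \left(-1 - 5\right) + 9992 = \frac{1}{-11} \left(-36\right) \left(-6\right) + 9992 = \left(- \frac{1}{11}\right) \left(-36\right) \left(-6\right) + 9992 = \frac{36}{11} \left(-6\right) + 9992 = - \frac{216}{11} + 9992 = \frac{109696}{11}$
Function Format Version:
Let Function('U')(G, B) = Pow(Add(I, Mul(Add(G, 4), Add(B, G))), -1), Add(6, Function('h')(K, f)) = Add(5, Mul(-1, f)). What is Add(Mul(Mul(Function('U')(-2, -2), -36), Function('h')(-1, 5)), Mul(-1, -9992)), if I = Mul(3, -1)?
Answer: Rational(109696, 11) ≈ 9972.4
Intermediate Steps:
Function('h')(K, f) = Add(-1, Mul(-1, f)) (Function('h')(K, f) = Add(-6, Add(5, Mul(-1, f))) = Add(-1, Mul(-1, f)))
I = -3
Function('U')(G, B) = Pow(Add(-3, Mul(Add(4, G), Add(B, G))), -1) (Function('U')(G, B) = Pow(Add(-3, Mul(Add(G, 4), Add(B, G))), -1) = Pow(Add(-3, Mul(Add(4, G), Add(B, G))), -1))
Add(Mul(Mul(Function('U')(-2, -2), -36), Function('h')(-1, 5)), Mul(-1, -9992)) = Add(Mul(Mul(Pow(Add(-3, Pow(-2, 2), Mul(4, -2), Mul(4, -2), Mul(-2, -2)), -1), -36), Add(-1, Mul(-1, 5))), Mul(-1, -9992)) = Add(Mul(Mul(Pow(Add(-3, 4, -8, -8, 4), -1), -36), Add(-1, -5)), 9992) = Add(Mul(Mul(Pow(-11, -1), -36), -6), 9992) = Add(Mul(Mul(Rational(-1, 11), -36), -6), 9992) = Add(Mul(Rational(36, 11), -6), 9992) = Add(Rational(-216, 11), 9992) = Rational(109696, 11)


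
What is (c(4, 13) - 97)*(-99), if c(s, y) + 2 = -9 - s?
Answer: 11088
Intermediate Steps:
c(s, y) = -11 - s (c(s, y) = -2 + (-9 - s) = -11 - s)
(c(4, 13) - 97)*(-99) = ((-11 - 1*4) - 97)*(-99) = ((-11 - 4) - 97)*(-99) = (-15 - 97)*(-99) = -112*(-99) = 11088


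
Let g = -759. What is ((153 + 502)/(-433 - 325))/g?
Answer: 655/575322 ≈ 0.0011385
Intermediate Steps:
((153 + 502)/(-433 - 325))/g = ((153 + 502)/(-433 - 325))/(-759) = (655/(-758))*(-1/759) = (655*(-1/758))*(-1/759) = -655/758*(-1/759) = 655/575322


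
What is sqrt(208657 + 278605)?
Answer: sqrt(487262) ≈ 698.04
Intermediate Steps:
sqrt(208657 + 278605) = sqrt(487262)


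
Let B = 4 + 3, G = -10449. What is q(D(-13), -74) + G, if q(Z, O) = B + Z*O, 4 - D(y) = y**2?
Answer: 1768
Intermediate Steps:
B = 7
D(y) = 4 - y**2
q(Z, O) = 7 + O*Z (q(Z, O) = 7 + Z*O = 7 + O*Z)
q(D(-13), -74) + G = (7 - 74*(4 - 1*(-13)**2)) - 10449 = (7 - 74*(4 - 1*169)) - 10449 = (7 - 74*(4 - 169)) - 10449 = (7 - 74*(-165)) - 10449 = (7 + 12210) - 10449 = 12217 - 10449 = 1768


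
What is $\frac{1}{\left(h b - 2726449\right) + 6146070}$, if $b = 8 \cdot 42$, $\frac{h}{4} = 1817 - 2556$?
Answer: $\frac{1}{2426405} \approx 4.1213 \cdot 10^{-7}$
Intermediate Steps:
$h = -2956$ ($h = 4 \left(1817 - 2556\right) = 4 \left(-739\right) = -2956$)
$b = 336$
$\frac{1}{\left(h b - 2726449\right) + 6146070} = \frac{1}{\left(\left(-2956\right) 336 - 2726449\right) + 6146070} = \frac{1}{\left(-993216 - 2726449\right) + 6146070} = \frac{1}{-3719665 + 6146070} = \frac{1}{2426405}$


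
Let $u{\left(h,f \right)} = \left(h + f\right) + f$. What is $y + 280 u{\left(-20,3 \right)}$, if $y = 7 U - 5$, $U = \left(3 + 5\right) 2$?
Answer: $-3813$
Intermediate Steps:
$U = 16$ ($U = 8 \cdot 2 = 16$)
$u{\left(h,f \right)} = h + 2 f$ ($u{\left(h,f \right)} = \left(f + h\right) + f = h + 2 f$)
$y = 107$ ($y = 7 \cdot 16 - 5 = 112 - 5 = 107$)
$y + 280 u{\left(-20,3 \right)} = 107 + 280 \left(-20 + 2 \cdot 3\right) = 107 + 280 \left(-20 + 6\right) = 107 + 280 \left(-14\right) = 107 - 3920 = -3813$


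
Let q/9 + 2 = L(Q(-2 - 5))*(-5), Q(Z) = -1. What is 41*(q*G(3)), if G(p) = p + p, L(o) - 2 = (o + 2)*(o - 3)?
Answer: 17712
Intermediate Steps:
L(o) = 2 + (-3 + o)*(2 + o) (L(o) = 2 + (o + 2)*(o - 3) = 2 + (2 + o)*(-3 + o) = 2 + (-3 + o)*(2 + o))
q = 72 (q = -18 + 9*((-4 + (-1)**2 - 1*(-1))*(-5)) = -18 + 9*((-4 + 1 + 1)*(-5)) = -18 + 9*(-2*(-5)) = -18 + 9*10 = -18 + 90 = 72)
G(p) = 2*p
41*(q*G(3)) = 41*(72*(2*3)) = 41*(72*6) = 41*432 = 17712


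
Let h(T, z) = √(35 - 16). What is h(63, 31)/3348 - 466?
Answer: -466 + √19/3348 ≈ -466.00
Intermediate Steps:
h(T, z) = √19
h(63, 31)/3348 - 466 = √19/3348 - 466 = -466 + √19/3348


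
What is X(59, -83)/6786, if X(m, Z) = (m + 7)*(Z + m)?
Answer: -88/377 ≈ -0.23342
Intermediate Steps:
X(m, Z) = (7 + m)*(Z + m)
X(59, -83)/6786 = (59² + 7*(-83) + 7*59 - 83*59)/6786 = (3481 - 581 + 413 - 4897)*(1/6786) = -1584*1/6786 = -88/377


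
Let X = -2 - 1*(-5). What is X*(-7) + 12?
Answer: -9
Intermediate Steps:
X = 3 (X = -2 + 5 = 3)
X*(-7) + 12 = 3*(-7) + 12 = -21 + 12 = -9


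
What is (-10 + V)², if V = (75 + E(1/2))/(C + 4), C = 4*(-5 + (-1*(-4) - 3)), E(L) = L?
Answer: 152881/576 ≈ 265.42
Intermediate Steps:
C = -16 (C = 4*(-5 + (4 - 3)) = 4*(-5 + 1) = 4*(-4) = -16)
V = -151/24 (V = (75 + 1/2)/(-16 + 4) = (75 + 1*(½))/(-12) = (75 + ½)*(-1/12) = (151/2)*(-1/12) = -151/24 ≈ -6.2917)
(-10 + V)² = (-10 - 151/24)² = (-391/24)² = 152881/576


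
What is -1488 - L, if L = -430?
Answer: -1058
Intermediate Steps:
-1488 - L = -1488 - 1*(-430) = -1488 + 430 = -1058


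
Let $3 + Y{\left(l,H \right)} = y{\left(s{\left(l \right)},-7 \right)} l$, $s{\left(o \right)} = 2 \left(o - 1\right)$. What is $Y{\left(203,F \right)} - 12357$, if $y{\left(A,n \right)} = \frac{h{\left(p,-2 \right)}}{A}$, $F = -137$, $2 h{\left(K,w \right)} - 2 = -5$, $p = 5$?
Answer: $- \frac{9987489}{808} \approx -12361.0$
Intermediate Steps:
$h{\left(K,w \right)} = - \frac{3}{2}$ ($h{\left(K,w \right)} = 1 + \frac{1}{2} \left(-5\right) = 1 - \frac{5}{2} = - \frac{3}{2}$)
$s{\left(o \right)} = -2 + 2 o$ ($s{\left(o \right)} = 2 \left(-1 + o\right) = -2 + 2 o$)
$y{\left(A,n \right)} = - \frac{3}{2 A}$
$Y{\left(l,H \right)} = -3 - \frac{3 l}{2 \left(-2 + 2 l\right)}$ ($Y{\left(l,H \right)} = -3 + - \frac{3}{2 \left(-2 + 2 l\right)} l = -3 - \frac{3 l}{2 \left(-2 + 2 l\right)}$)
$Y{\left(203,F \right)} - 12357 = \frac{3 \left(4 - 1015\right)}{4 \left(-1 + 203\right)} - 12357 = \frac{3 \left(4 - 1015\right)}{4 \cdot 202} - 12357 = \frac{3}{4} \cdot \frac{1}{202} \left(-1011\right) - 12357 = - \frac{3033}{808} - 12357 = - \frac{9987489}{808}$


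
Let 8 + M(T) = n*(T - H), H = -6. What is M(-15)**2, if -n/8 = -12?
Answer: 760384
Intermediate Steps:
n = 96 (n = -8*(-12) = 96)
M(T) = 568 + 96*T (M(T) = -8 + 96*(T - 1*(-6)) = -8 + 96*(T + 6) = -8 + 96*(6 + T) = -8 + (576 + 96*T) = 568 + 96*T)
M(-15)**2 = (568 + 96*(-15))**2 = (568 - 1440)**2 = (-872)**2 = 760384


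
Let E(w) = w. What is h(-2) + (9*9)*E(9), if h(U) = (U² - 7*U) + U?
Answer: 745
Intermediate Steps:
h(U) = U² - 6*U
h(-2) + (9*9)*E(9) = -2*(-6 - 2) + (9*9)*9 = -2*(-8) + 81*9 = 16 + 729 = 745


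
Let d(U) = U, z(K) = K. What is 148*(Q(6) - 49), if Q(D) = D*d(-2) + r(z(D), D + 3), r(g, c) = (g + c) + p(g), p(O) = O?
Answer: -5920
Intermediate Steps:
r(g, c) = c + 2*g (r(g, c) = (g + c) + g = (c + g) + g = c + 2*g)
Q(D) = 3 + D (Q(D) = D*(-2) + ((D + 3) + 2*D) = -2*D + ((3 + D) + 2*D) = -2*D + (3 + 3*D) = 3 + D)
148*(Q(6) - 49) = 148*((3 + 6) - 49) = 148*(9 - 49) = 148*(-40) = -5920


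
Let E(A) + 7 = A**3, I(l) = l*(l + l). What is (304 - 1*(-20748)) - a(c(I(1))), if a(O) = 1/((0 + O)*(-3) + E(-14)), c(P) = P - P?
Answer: 57914053/2751 ≈ 21052.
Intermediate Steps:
I(l) = 2*l**2 (I(l) = l*(2*l) = 2*l**2)
c(P) = 0
E(A) = -7 + A**3
a(O) = 1/(-2751 - 3*O) (a(O) = 1/((0 + O)*(-3) + (-7 + (-14)**3)) = 1/(O*(-3) + (-7 - 2744)) = 1/(-3*O - 2751) = 1/(-2751 - 3*O))
(304 - 1*(-20748)) - a(c(I(1))) = (304 - 1*(-20748)) - (-1)/(2751 + 3*0) = (304 + 20748) - (-1)/(2751 + 0) = 21052 - (-1)/2751 = 21052 - 1*(-1/2751) = 21052 + 1/2751 = 57914053/2751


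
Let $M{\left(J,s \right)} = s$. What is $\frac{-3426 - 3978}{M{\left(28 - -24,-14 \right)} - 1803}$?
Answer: $\frac{7404}{1817} \approx 4.0748$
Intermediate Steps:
$\frac{-3426 - 3978}{M{\left(28 - -24,-14 \right)} - 1803} = \frac{-3426 - 3978}{-14 - 1803} = - \frac{7404}{-1817} = \left(-7404\right) \left(- \frac{1}{1817}\right) = \frac{7404}{1817}$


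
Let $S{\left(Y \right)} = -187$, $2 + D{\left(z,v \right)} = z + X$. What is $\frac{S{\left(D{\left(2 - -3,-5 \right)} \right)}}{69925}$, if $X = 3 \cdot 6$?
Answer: $- \frac{187}{69925} \approx -0.0026743$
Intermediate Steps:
$X = 18$
$D{\left(z,v \right)} = 16 + z$ ($D{\left(z,v \right)} = -2 + \left(z + 18\right) = -2 + \left(18 + z\right) = 16 + z$)
$\frac{S{\left(D{\left(2 - -3,-5 \right)} \right)}}{69925} = - \frac{187}{69925}$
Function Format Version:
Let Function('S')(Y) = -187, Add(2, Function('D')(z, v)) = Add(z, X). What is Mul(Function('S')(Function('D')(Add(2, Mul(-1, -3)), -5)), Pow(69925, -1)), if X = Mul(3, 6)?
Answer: Rational(-187, 69925) ≈ -0.0026743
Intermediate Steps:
X = 18
Function('D')(z, v) = Add(16, z) (Function('D')(z, v) = Add(-2, Add(z, 18)) = Add(-2, Add(18, z)) = Add(16, z))
Mul(Function('S')(Function('D')(Add(2, Mul(-1, -3)), -5)), Pow(69925, -1)) = Mul(-187, Pow(69925, -1)) = Mul(-187, Rational(1, 69925)) = Rational(-187, 69925)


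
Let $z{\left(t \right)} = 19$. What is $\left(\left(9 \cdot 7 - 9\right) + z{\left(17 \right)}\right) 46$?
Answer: $3358$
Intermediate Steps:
$\left(\left(9 \cdot 7 - 9\right) + z{\left(17 \right)}\right) 46 = \left(\left(9 \cdot 7 - 9\right) + 19\right) 46 = \left(\left(63 - 9\right) + 19\right) 46 = \left(54 + 19\right) 46 = 73 \cdot 46 = 3358$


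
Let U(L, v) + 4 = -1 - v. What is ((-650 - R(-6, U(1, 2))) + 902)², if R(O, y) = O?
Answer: 66564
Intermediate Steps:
U(L, v) = -5 - v (U(L, v) = -4 + (-1 - v) = -5 - v)
((-650 - R(-6, U(1, 2))) + 902)² = ((-650 - 1*(-6)) + 902)² = ((-650 + 6) + 902)² = (-644 + 902)² = 258² = 66564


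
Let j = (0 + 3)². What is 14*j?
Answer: 126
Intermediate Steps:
j = 9 (j = 3² = 9)
14*j = 14*9 = 126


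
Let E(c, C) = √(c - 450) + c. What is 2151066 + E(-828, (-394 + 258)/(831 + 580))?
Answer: 2150238 + 3*I*√142 ≈ 2.1502e+6 + 35.749*I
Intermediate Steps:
E(c, C) = c + √(-450 + c) (E(c, C) = √(-450 + c) + c = c + √(-450 + c))
2151066 + E(-828, (-394 + 258)/(831 + 580)) = 2151066 + (-828 + √(-450 - 828)) = 2151066 + (-828 + √(-1278)) = 2151066 + (-828 + 3*I*√142) = 2150238 + 3*I*√142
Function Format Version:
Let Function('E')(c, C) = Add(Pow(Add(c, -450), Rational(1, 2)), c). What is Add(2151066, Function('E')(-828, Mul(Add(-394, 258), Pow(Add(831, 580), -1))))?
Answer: Add(2150238, Mul(3, I, Pow(142, Rational(1, 2)))) ≈ Add(2.1502e+6, Mul(35.749, I))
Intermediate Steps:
Function('E')(c, C) = Add(c, Pow(Add(-450, c), Rational(1, 2))) (Function('E')(c, C) = Add(Pow(Add(-450, c), Rational(1, 2)), c) = Add(c, Pow(Add(-450, c), Rational(1, 2))))
Add(2151066, Function('E')(-828, Mul(Add(-394, 258), Pow(Add(831, 580), -1)))) = Add(2151066, Add(-828, Pow(Add(-450, -828), Rational(1, 2)))) = Add(2151066, Add(-828, Pow(-1278, Rational(1, 2)))) = Add(2151066, Add(-828, Mul(3, I, Pow(142, Rational(1, 2))))) = Add(2150238, Mul(3, I, Pow(142, Rational(1, 2))))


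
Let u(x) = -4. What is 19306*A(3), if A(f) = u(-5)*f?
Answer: -231672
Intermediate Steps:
A(f) = -4*f
19306*A(3) = 19306*(-4*3) = 19306*(-12) = -231672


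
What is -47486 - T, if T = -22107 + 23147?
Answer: -48526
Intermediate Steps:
T = 1040
-47486 - T = -47486 - 1*1040 = -47486 - 1040 = -48526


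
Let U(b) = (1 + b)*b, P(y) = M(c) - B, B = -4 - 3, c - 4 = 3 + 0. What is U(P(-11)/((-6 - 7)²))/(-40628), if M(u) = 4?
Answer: -495/290094077 ≈ -1.7063e-6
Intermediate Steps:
c = 7 (c = 4 + (3 + 0) = 4 + 3 = 7)
B = -7
P(y) = 11 (P(y) = 4 - 1*(-7) = 4 + 7 = 11)
U(b) = b*(1 + b)
U(P(-11)/((-6 - 7)²))/(-40628) = ((11/((-6 - 7)²))*(1 + 11/((-6 - 7)²)))/(-40628) = ((11/((-13)²))*(1 + 11/((-13)²)))*(-1/40628) = ((11/169)*(1 + 11/169))*(-1/40628) = ((11*(1/169))*(1 + 11*(1/169)))*(-1/40628) = (11*(1 + 11/169)/169)*(-1/40628) = ((11/169)*(180/169))*(-1/40628) = (1980/28561)*(-1/40628) = -495/290094077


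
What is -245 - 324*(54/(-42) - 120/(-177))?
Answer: -19861/413 ≈ -48.090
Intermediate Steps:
-245 - 324*(54/(-42) - 120/(-177)) = -245 - 324*(54*(-1/42) - 120*(-1/177)) = -245 - 324*(-9/7 + 40/59) = -245 - 324*(-251/413) = -245 + 81324/413 = -19861/413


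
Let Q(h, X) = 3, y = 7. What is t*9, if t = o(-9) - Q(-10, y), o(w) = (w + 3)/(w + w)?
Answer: -24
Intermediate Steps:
o(w) = (3 + w)/(2*w) (o(w) = (3 + w)/((2*w)) = (3 + w)*(1/(2*w)) = (3 + w)/(2*w))
t = -8/3 (t = (1/2)*(3 - 9)/(-9) - 1*3 = (1/2)*(-1/9)*(-6) - 3 = 1/3 - 3 = -8/3 ≈ -2.6667)
t*9 = -8/3*9 = -24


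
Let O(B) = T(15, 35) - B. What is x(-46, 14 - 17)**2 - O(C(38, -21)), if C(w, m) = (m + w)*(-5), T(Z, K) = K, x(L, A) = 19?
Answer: 241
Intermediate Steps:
C(w, m) = -5*m - 5*w
O(B) = 35 - B
x(-46, 14 - 17)**2 - O(C(38, -21)) = 19**2 - (35 - (-5*(-21) - 5*38)) = 361 - (35 - (105 - 190)) = 361 - (35 - 1*(-85)) = 361 - (35 + 85) = 361 - 1*120 = 361 - 120 = 241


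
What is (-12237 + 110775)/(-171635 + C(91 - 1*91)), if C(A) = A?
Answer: -98538/171635 ≈ -0.57411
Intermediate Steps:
(-12237 + 110775)/(-171635 + C(91 - 1*91)) = (-12237 + 110775)/(-171635 + (91 - 1*91)) = 98538/(-171635 + (91 - 91)) = 98538/(-171635 + 0) = 98538/(-171635) = 98538*(-1/171635) = -98538/171635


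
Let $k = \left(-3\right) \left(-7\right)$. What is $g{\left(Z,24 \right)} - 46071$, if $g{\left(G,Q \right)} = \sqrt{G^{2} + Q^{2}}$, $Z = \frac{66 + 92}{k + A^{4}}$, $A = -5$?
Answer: $-46071 + \frac{\sqrt{60099745}}{323} \approx -46047.0$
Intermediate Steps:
$k = 21$
$Z = \frac{79}{323}$ ($Z = \frac{66 + 92}{21 + \left(-5\right)^{4}} = \frac{158}{21 + 625} = \frac{158}{646} = 158 \cdot \frac{1}{646} = \frac{79}{323} \approx 0.24458$)
$g{\left(Z,24 \right)} - 46071 = \sqrt{\left(\frac{79}{323}\right)^{2} + 24^{2}} - 46071 = \sqrt{\frac{6241}{104329} + 576} - 46071 = \sqrt{\frac{60099745}{104329}} - 46071 = \frac{\sqrt{60099745}}{323} - 46071 = -46071 + \frac{\sqrt{60099745}}{323}$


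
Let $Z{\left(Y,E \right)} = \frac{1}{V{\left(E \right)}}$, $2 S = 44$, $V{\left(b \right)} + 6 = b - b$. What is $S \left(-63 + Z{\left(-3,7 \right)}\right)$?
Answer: $- \frac{4169}{3} \approx -1389.7$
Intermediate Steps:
$V{\left(b \right)} = -6$ ($V{\left(b \right)} = -6 + \left(b - b\right) = -6 + 0 = -6$)
$S = 22$ ($S = \frac{1}{2} \cdot 44 = 22$)
$Z{\left(Y,E \right)} = - \frac{1}{6}$ ($Z{\left(Y,E \right)} = \frac{1}{-6} = - \frac{1}{6}$)
$S \left(-63 + Z{\left(-3,7 \right)}\right) = 22 \left(-63 - \frac{1}{6}\right) = 22 \left(- \frac{379}{6}\right) = - \frac{4169}{3}$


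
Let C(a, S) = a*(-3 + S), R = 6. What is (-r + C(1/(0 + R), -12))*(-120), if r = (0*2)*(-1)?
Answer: 300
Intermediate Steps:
r = 0 (r = 0*(-1) = 0)
(-r + C(1/(0 + R), -12))*(-120) = (-1*0 + (-3 - 12)/(0 + 6))*(-120) = (0 - 15/6)*(-120) = (0 + (1/6)*(-15))*(-120) = (0 - 5/2)*(-120) = -5/2*(-120) = 300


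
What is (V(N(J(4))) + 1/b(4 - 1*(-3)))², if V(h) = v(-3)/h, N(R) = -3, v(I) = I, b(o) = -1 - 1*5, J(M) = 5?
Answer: 25/36 ≈ 0.69444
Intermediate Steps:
b(o) = -6 (b(o) = -1 - 5 = -6)
V(h) = -3/h
(V(N(J(4))) + 1/b(4 - 1*(-3)))² = (-3/(-3) + 1/(-6))² = (-3*(-⅓) - ⅙)² = (1 - ⅙)² = (⅚)² = 25/36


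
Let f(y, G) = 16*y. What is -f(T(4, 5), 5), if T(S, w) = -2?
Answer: 32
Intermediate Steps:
-f(T(4, 5), 5) = -16*(-2) = -1*(-32) = 32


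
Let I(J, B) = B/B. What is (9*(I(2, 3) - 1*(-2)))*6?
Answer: 162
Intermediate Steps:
I(J, B) = 1
(9*(I(2, 3) - 1*(-2)))*6 = (9*(1 - 1*(-2)))*6 = (9*(1 + 2))*6 = (9*3)*6 = 27*6 = 162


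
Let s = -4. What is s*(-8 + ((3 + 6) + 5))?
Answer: -24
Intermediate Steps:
s*(-8 + ((3 + 6) + 5)) = -4*(-8 + ((3 + 6) + 5)) = -4*(-8 + (9 + 5)) = -4*(-8 + 14) = -4*6 = -24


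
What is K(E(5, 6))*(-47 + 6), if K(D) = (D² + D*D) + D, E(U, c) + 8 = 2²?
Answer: -1148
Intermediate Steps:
E(U, c) = -4 (E(U, c) = -8 + 2² = -8 + 4 = -4)
K(D) = D + 2*D² (K(D) = (D² + D²) + D = 2*D² + D = D + 2*D²)
K(E(5, 6))*(-47 + 6) = (-4*(1 + 2*(-4)))*(-47 + 6) = -4*(1 - 8)*(-41) = -4*(-7)*(-41) = 28*(-41) = -1148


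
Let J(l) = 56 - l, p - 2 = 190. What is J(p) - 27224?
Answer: -27360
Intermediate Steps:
p = 192 (p = 2 + 190 = 192)
J(p) - 27224 = (56 - 1*192) - 27224 = (56 - 192) - 27224 = -136 - 27224 = -27360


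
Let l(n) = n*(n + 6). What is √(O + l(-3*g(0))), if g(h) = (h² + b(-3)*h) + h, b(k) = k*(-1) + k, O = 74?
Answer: √74 ≈ 8.6023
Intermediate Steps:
b(k) = 0 (b(k) = -k + k = 0)
g(h) = h + h² (g(h) = (h² + 0*h) + h = (h² + 0) + h = h² + h = h + h²)
l(n) = n*(6 + n)
√(O + l(-3*g(0))) = √(74 + (-0*(1 + 0))*(6 - 0*(1 + 0))) = √(74 + (-0)*(6 - 0)) = √(74 + (-3*0)*(6 - 3*0)) = √(74 + 0*(6 + 0)) = √(74 + 0*6) = √(74 + 0) = √74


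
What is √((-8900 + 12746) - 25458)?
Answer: 2*I*√5403 ≈ 147.01*I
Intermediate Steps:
√((-8900 + 12746) - 25458) = √(3846 - 25458) = √(-21612) = 2*I*√5403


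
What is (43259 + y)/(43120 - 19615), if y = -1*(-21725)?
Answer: 64984/23505 ≈ 2.7647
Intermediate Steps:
y = 21725
(43259 + y)/(43120 - 19615) = (43259 + 21725)/(43120 - 19615) = 64984/23505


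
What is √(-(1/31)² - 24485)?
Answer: 3*I*√2614454/31 ≈ 156.48*I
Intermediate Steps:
√(-(1/31)² - 24485) = √(-1*1/961 - 24485) = √(-1/961 - 24485) = √(-23530086/961) = 3*I*√2614454/31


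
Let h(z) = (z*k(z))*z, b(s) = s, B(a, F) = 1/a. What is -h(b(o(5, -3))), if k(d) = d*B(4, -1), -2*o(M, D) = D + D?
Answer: -27/4 ≈ -6.7500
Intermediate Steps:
o(M, D) = -D (o(M, D) = -(D + D)/2 = -D)
k(d) = d/4
h(z) = z**3/4 (h(z) = (z*(z/4))*z = (z**2/4)*z = z**3/4)
-h(b(o(5, -3))) = -(-1*(-3))**3/4 = -3**3/4 = -27/4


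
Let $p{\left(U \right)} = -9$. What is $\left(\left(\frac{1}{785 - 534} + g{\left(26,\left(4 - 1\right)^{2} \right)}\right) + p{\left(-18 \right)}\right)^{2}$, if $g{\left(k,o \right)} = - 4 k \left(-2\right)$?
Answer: $\frac{2495002500}{63001} \approx 39603.0$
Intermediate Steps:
$g{\left(k,o \right)} = 8 k$
$\left(\left(\frac{1}{785 - 534} + g{\left(26,\left(4 - 1\right)^{2} \right)}\right) + p{\left(-18 \right)}\right)^{2} = \left(\left(\frac{1}{785 - 534} + 8 \cdot 26\right) - 9\right)^{2} = \left(\left(\frac{1}{251} + 208\right) - 9\right)^{2} = \left(\frac{52209}{251} - 9\right)^{2} = \left(\frac{49950}{251}\right)^{2} = \frac{2495002500}{63001}$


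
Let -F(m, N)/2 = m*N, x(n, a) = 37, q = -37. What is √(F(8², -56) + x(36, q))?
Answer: √7205 ≈ 84.882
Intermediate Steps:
F(m, N) = -2*N*m (F(m, N) = -2*m*N = -2*N*m)
√(F(8², -56) + x(36, q)) = √(-2*(-56)*8² + 37) = √(-2*(-56)*64 + 37) = √(7168 + 37) = √7205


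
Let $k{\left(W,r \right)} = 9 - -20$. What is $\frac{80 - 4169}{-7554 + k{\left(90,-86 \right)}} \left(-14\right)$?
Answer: $- \frac{8178}{1075} \approx -7.6074$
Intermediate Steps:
$k{\left(W,r \right)} = 29$ ($k{\left(W,r \right)} = 9 + 20 = 29$)
$\frac{80 - 4169}{-7554 + k{\left(90,-86 \right)}} \left(-14\right) = \frac{80 - 4169}{-7554 + 29} \left(-14\right) = - \frac{4089}{-7525} \left(-14\right) = \left(-4089\right) \left(- \frac{1}{7525}\right) \left(-14\right) = \frac{4089}{7525} \left(-14\right) = - \frac{8178}{1075}$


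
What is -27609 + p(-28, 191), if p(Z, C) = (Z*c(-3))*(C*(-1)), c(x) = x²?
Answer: 20523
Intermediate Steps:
p(Z, C) = -9*C*Z (p(Z, C) = (Z*(-3)²)*(C*(-1)) = (Z*9)*(-C) = (9*Z)*(-C) = -9*C*Z)
-27609 + p(-28, 191) = -27609 - 9*191*(-28) = -27609 + 48132 = 20523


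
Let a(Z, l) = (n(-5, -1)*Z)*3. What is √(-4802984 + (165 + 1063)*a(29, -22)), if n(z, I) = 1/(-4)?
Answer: I*√4829693 ≈ 2197.7*I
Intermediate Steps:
n(z, I) = -¼
a(Z, l) = -3*Z/4 (a(Z, l) = -Z/4*3 = -3*Z/4)
√(-4802984 + (165 + 1063)*a(29, -22)) = √(-4802984 + (165 + 1063)*(-¾*29)) = √(-4802984 + 1228*(-87/4)) = √(-4802984 - 26709) = √(-4829693) = I*√4829693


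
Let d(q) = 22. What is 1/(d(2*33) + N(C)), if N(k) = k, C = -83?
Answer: -1/61 ≈ -0.016393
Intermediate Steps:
1/(d(2*33) + N(C)) = 1/(22 - 83) = 1/(-61) = -1/61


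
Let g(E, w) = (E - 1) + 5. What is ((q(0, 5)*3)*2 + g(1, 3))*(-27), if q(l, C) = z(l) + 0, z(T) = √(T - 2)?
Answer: -135 - 162*I*√2 ≈ -135.0 - 229.1*I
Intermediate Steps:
z(T) = √(-2 + T)
g(E, w) = 4 + E (g(E, w) = (-1 + E) + 5 = 4 + E)
q(l, C) = √(-2 + l) (q(l, C) = √(-2 + l) + 0 = √(-2 + l))
((q(0, 5)*3)*2 + g(1, 3))*(-27) = ((√(-2 + 0)*3)*2 + (4 + 1))*(-27) = ((√(-2)*3)*2 + 5)*(-27) = (((I*√2)*3)*2 + 5)*(-27) = ((3*I*√2)*2 + 5)*(-27) = (6*I*√2 + 5)*(-27) = (5 + 6*I*√2)*(-27) = -135 - 162*I*√2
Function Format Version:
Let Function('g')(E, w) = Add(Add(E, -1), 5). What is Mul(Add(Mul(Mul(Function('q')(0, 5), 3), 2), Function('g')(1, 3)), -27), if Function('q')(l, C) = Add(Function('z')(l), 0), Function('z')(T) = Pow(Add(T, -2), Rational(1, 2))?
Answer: Add(-135, Mul(-162, I, Pow(2, Rational(1, 2)))) ≈ Add(-135.00, Mul(-229.10, I))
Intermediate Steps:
Function('z')(T) = Pow(Add(-2, T), Rational(1, 2))
Function('g')(E, w) = Add(4, E) (Function('g')(E, w) = Add(Add(-1, E), 5) = Add(4, E))
Function('q')(l, C) = Pow(Add(-2, l), Rational(1, 2)) (Function('q')(l, C) = Add(Pow(Add(-2, l), Rational(1, 2)), 0) = Pow(Add(-2, l), Rational(1, 2)))
Mul(Add(Mul(Mul(Function('q')(0, 5), 3), 2), Function('g')(1, 3)), -27) = Mul(Add(Mul(Mul(Pow(Add(-2, 0), Rational(1, 2)), 3), 2), Add(4, 1)), -27) = Mul(Add(Mul(Mul(Pow(-2, Rational(1, 2)), 3), 2), 5), -27) = Mul(Add(Mul(Mul(Mul(I, Pow(2, Rational(1, 2))), 3), 2), 5), -27) = Mul(Add(Mul(Mul(3, I, Pow(2, Rational(1, 2))), 2), 5), -27) = Mul(Add(Mul(6, I, Pow(2, Rational(1, 2))), 5), -27) = Mul(Add(5, Mul(6, I, Pow(2, Rational(1, 2)))), -27) = Add(-135, Mul(-162, I, Pow(2, Rational(1, 2))))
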